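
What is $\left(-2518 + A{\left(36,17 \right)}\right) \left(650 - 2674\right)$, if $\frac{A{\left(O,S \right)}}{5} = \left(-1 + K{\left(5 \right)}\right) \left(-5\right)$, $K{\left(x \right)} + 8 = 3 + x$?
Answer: $5045832$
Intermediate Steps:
$K{\left(x \right)} = -5 + x$ ($K{\left(x \right)} = -8 + \left(3 + x\right) = -5 + x$)
$A{\left(O,S \right)} = 25$ ($A{\left(O,S \right)} = 5 \left(-1 + \left(-5 + 5\right)\right) \left(-5\right) = 5 \left(-1 + 0\right) \left(-5\right) = 5 \left(\left(-1\right) \left(-5\right)\right) = 5 \cdot 5 = 25$)
$\left(-2518 + A{\left(36,17 \right)}\right) \left(650 - 2674\right) = \left(-2518 + 25\right) \left(650 - 2674\right) = \left(-2493\right) \left(-2024\right) = 5045832$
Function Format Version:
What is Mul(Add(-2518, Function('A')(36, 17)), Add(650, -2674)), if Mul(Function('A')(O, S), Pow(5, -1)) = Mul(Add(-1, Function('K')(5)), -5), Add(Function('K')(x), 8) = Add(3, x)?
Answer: 5045832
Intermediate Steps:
Function('K')(x) = Add(-5, x) (Function('K')(x) = Add(-8, Add(3, x)) = Add(-5, x))
Function('A')(O, S) = 25 (Function('A')(O, S) = Mul(5, Mul(Add(-1, Add(-5, 5)), -5)) = Mul(5, Mul(Add(-1, 0), -5)) = Mul(5, Mul(-1, -5)) = Mul(5, 5) = 25)
Mul(Add(-2518, Function('A')(36, 17)), Add(650, -2674)) = Mul(Add(-2518, 25), Add(650, -2674)) = Mul(-2493, -2024) = 5045832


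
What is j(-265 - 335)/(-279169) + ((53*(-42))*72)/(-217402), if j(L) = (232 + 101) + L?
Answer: 22400510151/30345949469 ≈ 0.73817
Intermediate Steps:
j(L) = 333 + L
j(-265 - 335)/(-279169) + ((53*(-42))*72)/(-217402) = (333 + (-265 - 335))/(-279169) + ((53*(-42))*72)/(-217402) = (333 - 600)*(-1/279169) - 2226*72*(-1/217402) = -267*(-1/279169) - 160272*(-1/217402) = 267/279169 + 80136/108701 = 22400510151/30345949469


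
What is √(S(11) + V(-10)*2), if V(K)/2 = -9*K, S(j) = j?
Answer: √371 ≈ 19.261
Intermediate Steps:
V(K) = -18*K (V(K) = 2*(-9*K) = -18*K)
√(S(11) + V(-10)*2) = √(11 - 18*(-10)*2) = √(11 + 180*2) = √(11 + 360) = √371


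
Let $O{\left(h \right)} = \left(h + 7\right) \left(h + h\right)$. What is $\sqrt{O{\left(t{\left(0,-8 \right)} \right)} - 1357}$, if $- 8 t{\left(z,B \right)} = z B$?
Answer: $i \sqrt{1357} \approx 36.837 i$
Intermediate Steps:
$t{\left(z,B \right)} = - \frac{B z}{8}$ ($t{\left(z,B \right)} = - \frac{z B}{8} = - \frac{B z}{8}$)
$O{\left(h \right)} = 2 h \left(7 + h\right)$ ($O{\left(h \right)} = \left(7 + h\right) 2 h = 2 h \left(7 + h\right)$)
$\sqrt{O{\left(t{\left(0,-8 \right)} \right)} - 1357} = \sqrt{2 \left(\left(- \frac{1}{8}\right) \left(-8\right) 0\right) \left(7 - \left(-1\right) 0\right) - 1357} = \sqrt{2 \cdot 0 \left(7 + 0\right) - 1357} = \sqrt{2 \cdot 0 \cdot 7 - 1357} = \sqrt{0 - 1357} = \sqrt{-1357} = i \sqrt{1357}$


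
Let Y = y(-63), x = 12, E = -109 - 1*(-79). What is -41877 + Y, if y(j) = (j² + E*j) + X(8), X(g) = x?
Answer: -36006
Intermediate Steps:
E = -30 (E = -109 + 79 = -30)
X(g) = 12
y(j) = 12 + j² - 30*j (y(j) = (j² - 30*j) + 12 = 12 + j² - 30*j)
Y = 5871 (Y = 12 + (-63)² - 30*(-63) = 12 + 3969 + 1890 = 5871)
-41877 + Y = -41877 + 5871 = -36006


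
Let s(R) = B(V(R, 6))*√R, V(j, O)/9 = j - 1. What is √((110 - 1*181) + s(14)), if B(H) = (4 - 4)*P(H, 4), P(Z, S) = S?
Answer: I*√71 ≈ 8.4261*I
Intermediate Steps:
V(j, O) = -9 + 9*j (V(j, O) = 9*(j - 1) = 9*(-1 + j) = -9 + 9*j)
B(H) = 0 (B(H) = (4 - 4)*4 = 0*4 = 0)
s(R) = 0 (s(R) = 0*√R = 0)
√((110 - 1*181) + s(14)) = √((110 - 1*181) + 0) = √((110 - 181) + 0) = √(-71 + 0) = √(-71) = I*√71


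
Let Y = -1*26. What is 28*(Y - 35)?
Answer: -1708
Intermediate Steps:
Y = -26
28*(Y - 35) = 28*(-26 - 35) = 28*(-61) = -1708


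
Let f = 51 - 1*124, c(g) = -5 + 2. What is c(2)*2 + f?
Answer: -79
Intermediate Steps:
c(g) = -3
f = -73 (f = 51 - 124 = -73)
c(2)*2 + f = -3*2 - 73 = -6 - 73 = -79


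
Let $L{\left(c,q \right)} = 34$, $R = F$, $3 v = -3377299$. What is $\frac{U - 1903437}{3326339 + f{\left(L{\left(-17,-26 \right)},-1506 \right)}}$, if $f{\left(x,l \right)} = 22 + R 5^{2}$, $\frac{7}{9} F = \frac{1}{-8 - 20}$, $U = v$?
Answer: $- \frac{1781171560}{1955899593} \approx -0.91067$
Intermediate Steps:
$v = - \frac{3377299}{3}$ ($v = \frac{1}{3} \left(-3377299\right) = - \frac{3377299}{3} \approx -1.1258 \cdot 10^{6}$)
$U = - \frac{3377299}{3} \approx -1.1258 \cdot 10^{6}$
$F = - \frac{9}{196}$ ($F = \frac{9}{7 \left(-8 - 20\right)} = \frac{9}{7 \left(-28\right)} = \frac{9}{7} \left(- \frac{1}{28}\right) = - \frac{9}{196} \approx -0.045918$)
$R = - \frac{9}{196} \approx -0.045918$
$f{\left(x,l \right)} = \frac{4087}{196}$ ($f{\left(x,l \right)} = 22 - \frac{9 \cdot 5^{2}}{196} = 22 - \frac{225}{196} = \frac{4087}{196}$)
$\frac{U - 1903437}{3326339 + f{\left(L{\left(-17,-26 \right)},-1506 \right)}} = \frac{- \frac{3377299}{3} - 1903437}{3326339 + \frac{4087}{196}} = - \frac{9087610}{3 \cdot \frac{651966531}{196}} = \left(- \frac{9087610}{3}\right) \frac{196}{651966531} = - \frac{1781171560}{1955899593}$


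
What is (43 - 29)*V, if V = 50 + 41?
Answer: 1274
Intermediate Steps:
V = 91
(43 - 29)*V = (43 - 29)*91 = 14*91 = 1274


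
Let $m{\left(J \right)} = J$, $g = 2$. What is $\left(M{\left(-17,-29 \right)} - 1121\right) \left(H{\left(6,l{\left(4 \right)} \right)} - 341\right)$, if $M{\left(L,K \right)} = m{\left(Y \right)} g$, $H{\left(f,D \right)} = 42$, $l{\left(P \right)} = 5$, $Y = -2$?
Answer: $336375$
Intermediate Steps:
$M{\left(L,K \right)} = -4$ ($M{\left(L,K \right)} = \left(-2\right) 2 = -4$)
$\left(M{\left(-17,-29 \right)} - 1121\right) \left(H{\left(6,l{\left(4 \right)} \right)} - 341\right) = \left(-4 - 1121\right) \left(42 - 341\right) = \left(-1125\right) \left(-299\right) = 336375$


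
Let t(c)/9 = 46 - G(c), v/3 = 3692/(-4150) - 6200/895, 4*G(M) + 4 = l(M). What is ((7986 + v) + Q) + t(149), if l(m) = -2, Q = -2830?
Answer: 4130282371/742850 ≈ 5560.0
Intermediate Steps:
G(M) = -3/2 (G(M) = -1 + (¼)*(-2) = -1 - ½ = -3/2)
v = -8710302/371425 (v = 3*(3692/(-4150) - 6200/895) = 3*(3692*(-1/4150) - 6200*1/895) = 3*(-1846/2075 - 1240/179) = 3*(-2903434/371425) = -8710302/371425 ≈ -23.451)
t(c) = 855/2 (t(c) = 9*(46 - 1*(-3/2)) = 9*(46 + 3/2) = 9*(95/2) = 855/2)
((7986 + v) + Q) + t(149) = ((7986 - 8710302/371425) - 2830) + 855/2 = (2957489748/371425 - 2830) + 855/2 = 1906356998/371425 + 855/2 = 4130282371/742850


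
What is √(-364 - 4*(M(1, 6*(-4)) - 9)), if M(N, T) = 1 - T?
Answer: 2*I*√107 ≈ 20.688*I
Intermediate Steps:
√(-364 - 4*(M(1, 6*(-4)) - 9)) = √(-364 - 4*((1 - 6*(-4)) - 9)) = √(-364 - 4*((1 - 1*(-24)) - 9)) = √(-364 - 4*((1 + 24) - 9)) = √(-364 - 4*(25 - 9)) = √(-364 - 4*16) = √(-364 - 64) = √(-428) = 2*I*√107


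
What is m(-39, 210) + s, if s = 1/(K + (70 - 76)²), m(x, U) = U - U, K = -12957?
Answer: -1/12921 ≈ -7.7393e-5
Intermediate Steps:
m(x, U) = 0
s = -1/12921 (s = 1/(-12957 + (70 - 76)²) = 1/(-12957 + (-6)²) = 1/(-12957 + 36) = 1/(-12921) = -1/12921 ≈ -7.7393e-5)
m(-39, 210) + s = 0 - 1/12921 = -1/12921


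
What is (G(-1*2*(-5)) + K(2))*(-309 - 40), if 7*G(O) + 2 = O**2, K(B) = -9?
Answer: -1745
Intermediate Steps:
G(O) = -2/7 + O**2/7
(G(-1*2*(-5)) + K(2))*(-309 - 40) = ((-2/7 + (-1*2*(-5))**2/7) - 9)*(-309 - 40) = ((-2/7 + (-2*(-5))**2/7) - 9)*(-349) = ((-2/7 + (1/7)*10**2) - 9)*(-349) = ((-2/7 + (1/7)*100) - 9)*(-349) = ((-2/7 + 100/7) - 9)*(-349) = (14 - 9)*(-349) = 5*(-349) = -1745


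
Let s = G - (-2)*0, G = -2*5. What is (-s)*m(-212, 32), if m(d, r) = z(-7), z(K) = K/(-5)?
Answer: 14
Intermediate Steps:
G = -10
z(K) = -K/5 (z(K) = K*(-1/5) = -K/5)
m(d, r) = 7/5 (m(d, r) = -1/5*(-7) = 7/5)
s = -10 (s = -10 - (-2)*0 = -10 - 1*0 = -10 + 0 = -10)
(-s)*m(-212, 32) = -1*(-10)*(7/5) = 10*(7/5) = 14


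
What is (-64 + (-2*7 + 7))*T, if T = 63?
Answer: -4473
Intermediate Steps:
(-64 + (-2*7 + 7))*T = (-64 + (-2*7 + 7))*63 = (-64 + (-14 + 7))*63 = (-64 - 7)*63 = -71*63 = -4473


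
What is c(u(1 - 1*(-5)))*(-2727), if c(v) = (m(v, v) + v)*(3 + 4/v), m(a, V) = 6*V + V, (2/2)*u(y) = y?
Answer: -479952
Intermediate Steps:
u(y) = y
m(a, V) = 7*V
c(v) = 8*v*(3 + 4/v) (c(v) = (7*v + v)*(3 + 4/v) = (8*v)*(3 + 4/v) = 8*v*(3 + 4/v))
c(u(1 - 1*(-5)))*(-2727) = (32 + 24*(1 - 1*(-5)))*(-2727) = (32 + 24*(1 + 5))*(-2727) = (32 + 24*6)*(-2727) = (32 + 144)*(-2727) = 176*(-2727) = -479952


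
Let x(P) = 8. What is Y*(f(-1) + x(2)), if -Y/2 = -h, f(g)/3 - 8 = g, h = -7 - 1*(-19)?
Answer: 696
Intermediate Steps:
h = 12 (h = -7 + 19 = 12)
f(g) = 24 + 3*g
Y = 24 (Y = -(-2)*12 = -2*(-12) = 24)
Y*(f(-1) + x(2)) = 24*((24 + 3*(-1)) + 8) = 24*((24 - 3) + 8) = 24*(21 + 8) = 24*29 = 696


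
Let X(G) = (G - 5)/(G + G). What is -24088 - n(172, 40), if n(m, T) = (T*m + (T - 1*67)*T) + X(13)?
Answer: -388548/13 ≈ -29888.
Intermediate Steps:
X(G) = (-5 + G)/(2*G) (X(G) = (-5 + G)/((2*G)) = (-5 + G)*(1/(2*G)) = (-5 + G)/(2*G))
n(m, T) = 4/13 + T*m + T*(-67 + T) (n(m, T) = (T*m + (T - 1*67)*T) + (½)*(-5 + 13)/13 = (T*m + (T - 67)*T) + (½)*(1/13)*8 = (T*m + (-67 + T)*T) + 4/13 = (T*m + T*(-67 + T)) + 4/13 = 4/13 + T*m + T*(-67 + T))
-24088 - n(172, 40) = -24088 - (4/13 + 40² - 67*40 + 40*172) = -24088 - (4/13 + 1600 - 2680 + 6880) = -24088 - 1*75404/13 = -24088 - 75404/13 = -388548/13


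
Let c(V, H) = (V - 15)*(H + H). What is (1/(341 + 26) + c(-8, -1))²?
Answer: 285035689/134689 ≈ 2116.3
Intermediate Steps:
c(V, H) = 2*H*(-15 + V) (c(V, H) = (-15 + V)*(2*H) = 2*H*(-15 + V))
(1/(341 + 26) + c(-8, -1))² = (1/(341 + 26) + 2*(-1)*(-15 - 8))² = (1/367 + 2*(-1)*(-23))² = (1/367 + 46)² = (16883/367)² = 285035689/134689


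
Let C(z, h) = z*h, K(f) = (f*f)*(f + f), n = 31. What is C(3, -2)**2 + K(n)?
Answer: 59618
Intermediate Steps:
K(f) = 2*f**3 (K(f) = f**2*(2*f) = 2*f**3)
C(z, h) = h*z
C(3, -2)**2 + K(n) = (-2*3)**2 + 2*31**3 = (-6)**2 + 2*29791 = 36 + 59582 = 59618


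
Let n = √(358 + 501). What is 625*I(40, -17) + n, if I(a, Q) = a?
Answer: 25000 + √859 ≈ 25029.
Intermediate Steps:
n = √859 ≈ 29.309
625*I(40, -17) + n = 625*40 + √859 = 25000 + √859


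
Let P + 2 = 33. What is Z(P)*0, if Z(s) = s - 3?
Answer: 0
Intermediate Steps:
P = 31 (P = -2 + 33 = 31)
Z(s) = -3 + s
Z(P)*0 = (-3 + 31)*0 = 28*0 = 0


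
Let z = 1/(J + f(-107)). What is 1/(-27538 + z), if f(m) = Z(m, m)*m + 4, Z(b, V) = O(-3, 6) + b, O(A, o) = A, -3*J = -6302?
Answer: -41624/1146241709 ≈ -3.6313e-5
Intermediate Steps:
J = 6302/3 (J = -⅓*(-6302) = 6302/3 ≈ 2100.7)
Z(b, V) = -3 + b
f(m) = 4 + m*(-3 + m) (f(m) = (-3 + m)*m + 4 = m*(-3 + m) + 4 = 4 + m*(-3 + m))
z = 3/41624 (z = 1/(6302/3 + (4 - 107*(-3 - 107))) = 1/(6302/3 + (4 - 107*(-110))) = 1/(6302/3 + (4 + 11770)) = 1/(6302/3 + 11774) = 1/(41624/3) = 3/41624 ≈ 7.2074e-5)
1/(-27538 + z) = 1/(-27538 + 3/41624) = 1/(-1146241709/41624) = -41624/1146241709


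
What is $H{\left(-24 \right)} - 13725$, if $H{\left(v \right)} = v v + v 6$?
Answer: $-13293$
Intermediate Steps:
$H{\left(v \right)} = v^{2} + 6 v$
$H{\left(-24 \right)} - 13725 = - 24 \left(6 - 24\right) - 13725 = \left(-24\right) \left(-18\right) - 13725 = 432 - 13725 = -13293$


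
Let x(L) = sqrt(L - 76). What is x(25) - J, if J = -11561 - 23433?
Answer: 34994 + I*sqrt(51) ≈ 34994.0 + 7.1414*I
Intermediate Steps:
x(L) = sqrt(-76 + L)
J = -34994
x(25) - J = sqrt(-76 + 25) - 1*(-34994) = sqrt(-51) + 34994 = I*sqrt(51) + 34994 = 34994 + I*sqrt(51)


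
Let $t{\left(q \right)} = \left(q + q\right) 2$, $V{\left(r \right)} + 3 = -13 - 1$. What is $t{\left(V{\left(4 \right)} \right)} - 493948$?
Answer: $-494016$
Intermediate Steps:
$V{\left(r \right)} = -17$ ($V{\left(r \right)} = -3 - 14 = -17$)
$t{\left(q \right)} = 4 q$ ($t{\left(q \right)} = 2 q 2 = 4 q$)
$t{\left(V{\left(4 \right)} \right)} - 493948 = 4 \left(-17\right) - 493948 = -68 - 493948 = -494016$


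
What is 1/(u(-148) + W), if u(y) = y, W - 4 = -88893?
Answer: -1/89037 ≈ -1.1231e-5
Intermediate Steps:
W = -88889 (W = 4 - 88893 = -88889)
1/(u(-148) + W) = 1/(-148 - 88889) = 1/(-89037) = -1/89037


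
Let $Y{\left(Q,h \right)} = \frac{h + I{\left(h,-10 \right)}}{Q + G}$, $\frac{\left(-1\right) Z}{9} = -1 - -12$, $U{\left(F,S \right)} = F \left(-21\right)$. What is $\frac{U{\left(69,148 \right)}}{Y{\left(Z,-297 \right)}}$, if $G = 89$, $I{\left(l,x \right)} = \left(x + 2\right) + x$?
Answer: $-46$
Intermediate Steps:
$I{\left(l,x \right)} = 2 + 2 x$ ($I{\left(l,x \right)} = \left(2 + x\right) + x = 2 + 2 x$)
$U{\left(F,S \right)} = - 21 F$
$Z = -99$ ($Z = - 9 \left(-1 - -12\right) = - 9 \left(-1 + 12\right) = \left(-9\right) 11 = -99$)
$Y{\left(Q,h \right)} = \frac{-18 + h}{89 + Q}$ ($Y{\left(Q,h \right)} = \frac{h + \left(2 + 2 \left(-10\right)\right)}{Q + 89} = \frac{h + \left(2 - 20\right)}{89 + Q} = \frac{h - 18}{89 + Q} = \frac{-18 + h}{89 + Q}$)
$\frac{U{\left(69,148 \right)}}{Y{\left(Z,-297 \right)}} = \frac{\left(-21\right) 69}{\frac{1}{89 - 99} \left(-18 - 297\right)} = - \frac{1449}{\frac{1}{-10} \left(-315\right)} = - \frac{1449}{\left(- \frac{1}{10}\right) \left(-315\right)} = - \frac{1449}{\frac{63}{2}} = \left(-1449\right) \frac{2}{63} = -46$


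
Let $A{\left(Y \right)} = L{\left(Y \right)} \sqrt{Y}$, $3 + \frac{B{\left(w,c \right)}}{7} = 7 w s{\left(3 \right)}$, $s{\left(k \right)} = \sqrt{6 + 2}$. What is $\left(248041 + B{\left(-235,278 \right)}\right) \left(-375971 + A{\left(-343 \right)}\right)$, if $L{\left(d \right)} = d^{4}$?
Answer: $- 10 \left(24802 - 2303 \sqrt{2}\right) \left(375971 - 96889010407 i \sqrt{7}\right) \approx -8.1003 \cdot 10^{10} + 5.5229 \cdot 10^{16} i$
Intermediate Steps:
$s{\left(k \right)} = 2 \sqrt{2}$ ($s{\left(k \right)} = \sqrt{8} = 2 \sqrt{2}$)
$B{\left(w,c \right)} = -21 + 98 w \sqrt{2}$ ($B{\left(w,c \right)} = -21 + 7 \cdot 7 w 2 \sqrt{2} = -21 + 7 \cdot 14 w \sqrt{2} = -21 + 98 w \sqrt{2}$)
$A{\left(Y \right)} = Y^{\frac{9}{2}}$ ($A{\left(Y \right)} = Y^{4} \sqrt{Y} = Y^{\frac{9}{2}}$)
$\left(248041 + B{\left(-235,278 \right)}\right) \left(-375971 + A{\left(-343 \right)}\right) = \left(248041 + \left(-21 + 98 \left(-235\right) \sqrt{2}\right)\right) \left(-375971 + \left(-343\right)^{\frac{9}{2}}\right) = \left(248041 - \left(21 + 23030 \sqrt{2}\right)\right) \left(-375971 + 96889010407 i \sqrt{7}\right) = \left(248020 - 23030 \sqrt{2}\right) \left(-375971 + 96889010407 i \sqrt{7}\right) = \left(-375971 + 96889010407 i \sqrt{7}\right) \left(248020 - 23030 \sqrt{2}\right)$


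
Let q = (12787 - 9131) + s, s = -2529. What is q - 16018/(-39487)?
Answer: 44517867/39487 ≈ 1127.4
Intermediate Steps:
q = 1127 (q = (12787 - 9131) - 2529 = 3656 - 2529 = 1127)
q - 16018/(-39487) = 1127 - 16018/(-39487) = 1127 - 16018*(-1/39487) = 1127 + 16018/39487 = 44517867/39487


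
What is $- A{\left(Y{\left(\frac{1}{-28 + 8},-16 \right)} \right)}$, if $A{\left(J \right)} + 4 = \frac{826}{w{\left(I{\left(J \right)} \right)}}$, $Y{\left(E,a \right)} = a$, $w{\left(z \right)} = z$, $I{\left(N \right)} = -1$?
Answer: $830$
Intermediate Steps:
$A{\left(J \right)} = -830$ ($A{\left(J \right)} = -4 + \frac{826}{-1} = -4 + 826 \left(-1\right) = -4 - 826 = -830$)
$- A{\left(Y{\left(\frac{1}{-28 + 8},-16 \right)} \right)} = \left(-1\right) \left(-830\right) = 830$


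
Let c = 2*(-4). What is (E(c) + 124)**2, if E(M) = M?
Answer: 13456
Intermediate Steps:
c = -8
(E(c) + 124)**2 = (-8 + 124)**2 = 116**2 = 13456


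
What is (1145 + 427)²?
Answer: 2471184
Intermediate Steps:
(1145 + 427)² = 1572² = 2471184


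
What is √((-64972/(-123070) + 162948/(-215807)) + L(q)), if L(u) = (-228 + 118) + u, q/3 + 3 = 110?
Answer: √37169794580974627767665/13279683745 ≈ 14.518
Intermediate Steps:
q = 321 (q = -9 + 3*110 = -9 + 330 = 321)
L(u) = -110 + u
√((-64972/(-123070) + 162948/(-215807)) + L(q)) = √((-64972/(-123070) + 162948/(-215807)) + (-110 + 321)) = √((-64972*(-1/123070) + 162948*(-1/215807)) + 211) = √((32486/61535 - 162948/215807) + 211) = √(-3016298978/13279683745 + 211) = √(2798996971217/13279683745) = √37169794580974627767665/13279683745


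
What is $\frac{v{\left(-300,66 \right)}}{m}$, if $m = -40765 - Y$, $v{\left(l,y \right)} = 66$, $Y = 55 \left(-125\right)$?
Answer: $- \frac{33}{16945} \approx -0.0019475$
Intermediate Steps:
$Y = -6875$
$m = -33890$ ($m = -40765 - -6875 = -40765 + 6875 = -33890$)
$\frac{v{\left(-300,66 \right)}}{m} = \frac{66}{-33890} = 66 \left(- \frac{1}{33890}\right) = - \frac{33}{16945}$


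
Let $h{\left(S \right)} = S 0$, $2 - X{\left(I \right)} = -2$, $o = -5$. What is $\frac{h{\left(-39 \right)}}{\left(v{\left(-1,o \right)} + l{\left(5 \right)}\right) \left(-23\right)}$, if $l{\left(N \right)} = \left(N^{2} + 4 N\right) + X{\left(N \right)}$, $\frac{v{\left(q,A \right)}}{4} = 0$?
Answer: $0$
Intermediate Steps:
$X{\left(I \right)} = 4$ ($X{\left(I \right)} = 2 - -2 = 2 + 2 = 4$)
$v{\left(q,A \right)} = 0$ ($v{\left(q,A \right)} = 4 \cdot 0 = 0$)
$l{\left(N \right)} = 4 + N^{2} + 4 N$ ($l{\left(N \right)} = \left(N^{2} + 4 N\right) + 4 = 4 + N^{2} + 4 N$)
$h{\left(S \right)} = 0$
$\frac{h{\left(-39 \right)}}{\left(v{\left(-1,o \right)} + l{\left(5 \right)}\right) \left(-23\right)} = \frac{0}{\left(0 + \left(4 + 5^{2} + 4 \cdot 5\right)\right) \left(-23\right)} = \frac{0}{\left(0 + \left(4 + 25 + 20\right)\right) \left(-23\right)} = \frac{0}{\left(0 + 49\right) \left(-23\right)} = \frac{0}{49 \left(-23\right)} = \frac{0}{-1127} = 0 \left(- \frac{1}{1127}\right) = 0$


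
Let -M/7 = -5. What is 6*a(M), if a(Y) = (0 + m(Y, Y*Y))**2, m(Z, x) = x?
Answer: 9003750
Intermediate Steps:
M = 35 (M = -7*(-5) = 35)
a(Y) = Y**4 (a(Y) = (0 + Y*Y)**2 = (0 + Y**2)**2 = (Y**2)**2 = Y**4)
6*a(M) = 6*35**4 = 6*1500625 = 9003750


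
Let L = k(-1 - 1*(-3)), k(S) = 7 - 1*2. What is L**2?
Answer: 25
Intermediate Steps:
k(S) = 5 (k(S) = 7 - 2 = 5)
L = 5
L**2 = 5**2 = 25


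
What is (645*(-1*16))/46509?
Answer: -3440/15503 ≈ -0.22189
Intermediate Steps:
(645*(-1*16))/46509 = (645*(-16))*(1/46509) = -10320*1/46509 = -3440/15503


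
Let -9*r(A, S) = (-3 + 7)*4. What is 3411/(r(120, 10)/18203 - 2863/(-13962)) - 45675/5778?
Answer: 1668869084953871/100326048126 ≈ 16634.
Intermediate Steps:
r(A, S) = -16/9 (r(A, S) = -(-3 + 7)*4/9 = -4*4/9 = -⅑*16 = -16/9)
3411/(r(120, 10)/18203 - 2863/(-13962)) - 45675/5778 = 3411/(-16/9/18203 - 2863/(-13962)) - 45675/5778 = 3411/(-16/9*1/18203 - 2863*(-1/13962)) - 45675*1/5778 = 3411/(-16/163827 + 2863/13962) - 5075/642 = 3411/(156271103/762450858) - 5075/642 = 3411*(762450858/156271103) - 5075/642 = 2600719876638/156271103 - 5075/642 = 1668869084953871/100326048126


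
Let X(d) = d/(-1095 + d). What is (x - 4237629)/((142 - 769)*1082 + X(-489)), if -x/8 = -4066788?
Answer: -14940644400/358202429 ≈ -41.710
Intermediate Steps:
x = 32534304 (x = -8*(-4066788) = 32534304)
(x - 4237629)/((142 - 769)*1082 + X(-489)) = (32534304 - 4237629)/((142 - 769)*1082 - 489/(-1095 - 489)) = 28296675/(-627*1082 - 489/(-1584)) = 28296675/(-678414 - 489*(-1/1584)) = 28296675/(-678414 + 163/528) = 28296675/(-358202429/528) = 28296675*(-528/358202429) = -14940644400/358202429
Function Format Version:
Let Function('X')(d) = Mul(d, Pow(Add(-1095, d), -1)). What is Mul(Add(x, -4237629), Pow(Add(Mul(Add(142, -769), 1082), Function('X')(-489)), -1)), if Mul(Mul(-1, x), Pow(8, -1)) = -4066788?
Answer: Rational(-14940644400, 358202429) ≈ -41.710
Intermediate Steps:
x = 32534304 (x = Mul(-8, -4066788) = 32534304)
Mul(Add(x, -4237629), Pow(Add(Mul(Add(142, -769), 1082), Function('X')(-489)), -1)) = Mul(Add(32534304, -4237629), Pow(Add(Mul(Add(142, -769), 1082), Mul(-489, Pow(Add(-1095, -489), -1))), -1)) = Mul(28296675, Pow(Add(Mul(-627, 1082), Mul(-489, Pow(-1584, -1))), -1)) = Mul(28296675, Pow(Add(-678414, Mul(-489, Rational(-1, 1584))), -1)) = Mul(28296675, Pow(Add(-678414, Rational(163, 528)), -1)) = Mul(28296675, Pow(Rational(-358202429, 528), -1)) = Mul(28296675, Rational(-528, 358202429)) = Rational(-14940644400, 358202429)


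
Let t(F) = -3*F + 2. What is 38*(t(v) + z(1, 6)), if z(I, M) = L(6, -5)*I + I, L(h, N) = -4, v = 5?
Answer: -608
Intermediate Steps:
z(I, M) = -3*I (z(I, M) = -4*I + I = -3*I)
t(F) = 2 - 3*F
38*(t(v) + z(1, 6)) = 38*((2 - 3*5) - 3*1) = 38*((2 - 15) - 3) = 38*(-13 - 3) = 38*(-16) = -608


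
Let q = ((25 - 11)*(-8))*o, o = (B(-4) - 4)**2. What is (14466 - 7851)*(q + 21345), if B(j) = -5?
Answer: 81185895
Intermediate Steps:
o = 81 (o = (-5 - 4)**2 = (-9)**2 = 81)
q = -9072 (q = ((25 - 11)*(-8))*81 = (14*(-8))*81 = -112*81 = -9072)
(14466 - 7851)*(q + 21345) = (14466 - 7851)*(-9072 + 21345) = 6615*12273 = 81185895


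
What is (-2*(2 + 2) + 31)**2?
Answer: 529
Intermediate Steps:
(-2*(2 + 2) + 31)**2 = (-2*4 + 31)**2 = (-8 + 31)**2 = 23**2 = 529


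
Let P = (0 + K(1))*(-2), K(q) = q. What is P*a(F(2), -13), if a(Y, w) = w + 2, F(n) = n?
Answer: 22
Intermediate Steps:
a(Y, w) = 2 + w
P = -2 (P = (0 + 1)*(-2) = 1*(-2) = -2)
P*a(F(2), -13) = -2*(2 - 13) = -2*(-11) = 22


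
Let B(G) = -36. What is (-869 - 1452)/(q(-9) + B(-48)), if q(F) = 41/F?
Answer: 20889/365 ≈ 57.230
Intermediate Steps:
(-869 - 1452)/(q(-9) + B(-48)) = (-869 - 1452)/(41/(-9) - 36) = -2321/(41*(-⅑) - 36) = -2321/(-41/9 - 36) = -2321/(-365/9) = -2321*(-9/365) = 20889/365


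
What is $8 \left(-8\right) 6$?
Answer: $-384$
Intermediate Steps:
$8 \left(-8\right) 6 = \left(-64\right) 6 = -384$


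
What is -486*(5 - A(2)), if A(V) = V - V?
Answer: -2430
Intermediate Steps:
A(V) = 0
-486*(5 - A(2)) = -486*(5 - 1*0) = -486*(5 + 0) = -486*5 = -2430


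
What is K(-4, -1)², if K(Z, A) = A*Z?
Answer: 16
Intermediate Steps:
K(-4, -1)² = (-1*(-4))² = 4² = 16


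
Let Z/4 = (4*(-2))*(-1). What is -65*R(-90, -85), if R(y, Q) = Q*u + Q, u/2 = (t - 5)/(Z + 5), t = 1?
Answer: 160225/37 ≈ 4330.4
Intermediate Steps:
Z = 32 (Z = 4*((4*(-2))*(-1)) = 4*(-8*(-1)) = 4*8 = 32)
u = -8/37 (u = 2*((1 - 5)/(32 + 5)) = 2*(-4/37) = -8/37 ≈ -0.21622)
R(y, Q) = 29*Q/37 (R(y, Q) = Q*(-8/37) + Q = -8*Q/37 + Q = 29*Q/37)
-65*R(-90, -85) = -1885*(-85)/37 = -65*(-2465/37) = 160225/37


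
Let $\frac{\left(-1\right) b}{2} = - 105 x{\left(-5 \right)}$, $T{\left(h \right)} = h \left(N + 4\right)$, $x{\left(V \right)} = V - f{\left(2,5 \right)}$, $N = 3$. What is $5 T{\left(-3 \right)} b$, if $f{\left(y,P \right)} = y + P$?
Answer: $264600$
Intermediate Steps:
$f{\left(y,P \right)} = P + y$
$x{\left(V \right)} = -7 + V$ ($x{\left(V \right)} = V - \left(5 + 2\right) = V - 7 = -7 + V$)
$T{\left(h \right)} = 7 h$ ($T{\left(h \right)} = h \left(3 + 4\right) = h 7 = 7 h$)
$b = -2520$ ($b = - 2 \left(- 105 \left(-7 - 5\right)\right) = - 2 \left(\left(-105\right) \left(-12\right)\right) = \left(-2\right) 1260 = -2520$)
$5 T{\left(-3 \right)} b = 5 \cdot 7 \left(-3\right) \left(-2520\right) = 5 \left(-21\right) \left(-2520\right) = \left(-105\right) \left(-2520\right) = 264600$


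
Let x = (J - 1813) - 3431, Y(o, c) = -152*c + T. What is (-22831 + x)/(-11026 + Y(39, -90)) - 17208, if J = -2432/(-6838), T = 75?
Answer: -160654388017/9330451 ≈ -17218.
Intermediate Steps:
J = 1216/3419 (J = -2432*(-1/6838) = 1216/3419 ≈ 0.35566)
Y(o, c) = 75 - 152*c (Y(o, c) = -152*c + 75 = 75 - 152*c)
x = -17928020/3419 (x = (1216/3419 - 1813) - 3431 = -6197431/3419 - 3431 = -17928020/3419 ≈ -5243.6)
(-22831 + x)/(-11026 + Y(39, -90)) - 17208 = (-22831 - 17928020/3419)/(-11026 + (75 - 152*(-90))) - 17208 = -95987209/(3419*(-11026 + (75 + 13680))) - 17208 = -95987209/(3419*(-11026 + 13755)) - 17208 = -95987209/3419/2729 - 17208 = -95987209/3419*1/2729 - 17208 = -95987209/9330451 - 17208 = -160654388017/9330451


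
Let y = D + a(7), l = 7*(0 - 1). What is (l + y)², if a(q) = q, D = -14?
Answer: 196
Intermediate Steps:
l = -7 (l = 7*(-1) = -7)
y = -7 (y = -14 + 7 = -7)
(l + y)² = (-7 - 7)² = (-14)² = 196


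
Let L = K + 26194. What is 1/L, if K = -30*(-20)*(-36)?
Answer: 1/4594 ≈ 0.00021768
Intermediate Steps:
K = -21600 (K = 600*(-36) = -21600)
L = 4594 (L = -21600 + 26194 = 4594)
1/L = 1/4594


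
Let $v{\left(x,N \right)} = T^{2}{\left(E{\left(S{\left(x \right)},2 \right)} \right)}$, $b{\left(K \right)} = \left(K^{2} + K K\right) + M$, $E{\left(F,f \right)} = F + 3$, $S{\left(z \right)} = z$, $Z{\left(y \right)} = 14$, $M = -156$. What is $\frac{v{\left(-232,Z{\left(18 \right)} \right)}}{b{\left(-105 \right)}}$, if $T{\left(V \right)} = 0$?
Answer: $0$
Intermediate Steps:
$E{\left(F,f \right)} = 3 + F$
$b{\left(K \right)} = -156 + 2 K^{2}$ ($b{\left(K \right)} = \left(K^{2} + K K\right) - 156 = \left(K^{2} + K^{2}\right) - 156 = 2 K^{2} - 156 = -156 + 2 K^{2}$)
$v{\left(x,N \right)} = 0$ ($v{\left(x,N \right)} = 0^{2} = 0$)
$\frac{v{\left(-232,Z{\left(18 \right)} \right)}}{b{\left(-105 \right)}} = \frac{0}{-156 + 2 \left(-105\right)^{2}} = \frac{0}{-156 + 2 \cdot 11025} = \frac{0}{-156 + 22050} = \frac{0}{21894} = 0 \cdot \frac{1}{21894} = 0$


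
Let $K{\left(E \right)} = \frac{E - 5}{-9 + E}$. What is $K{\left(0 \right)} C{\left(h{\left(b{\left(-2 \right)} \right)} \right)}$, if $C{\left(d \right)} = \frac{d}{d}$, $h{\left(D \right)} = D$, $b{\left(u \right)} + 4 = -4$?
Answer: $\frac{5}{9} \approx 0.55556$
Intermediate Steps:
$b{\left(u \right)} = -8$ ($b{\left(u \right)} = -4 - 4 = -8$)
$C{\left(d \right)} = 1$
$K{\left(E \right)} = \frac{-5 + E}{-9 + E}$
$K{\left(0 \right)} C{\left(h{\left(b{\left(-2 \right)} \right)} \right)} = \frac{-5 + 0}{-9 + 0} \cdot 1 = \frac{1}{-9} \left(-5\right) 1 = \left(- \frac{1}{9}\right) \left(-5\right) 1 = \frac{5}{9} \cdot 1 = \frac{5}{9}$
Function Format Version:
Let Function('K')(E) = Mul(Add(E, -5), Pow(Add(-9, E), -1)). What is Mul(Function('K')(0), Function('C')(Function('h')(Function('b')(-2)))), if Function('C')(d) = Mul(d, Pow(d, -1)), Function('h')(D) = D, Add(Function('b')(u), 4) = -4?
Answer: Rational(5, 9) ≈ 0.55556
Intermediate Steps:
Function('b')(u) = -8 (Function('b')(u) = Add(-4, -4) = -8)
Function('C')(d) = 1
Function('K')(E) = Mul(Pow(Add(-9, E), -1), Add(-5, E)) (Function('K')(E) = Mul(Add(-5, E), Pow(Add(-9, E), -1)) = Mul(Pow(Add(-9, E), -1), Add(-5, E)))
Mul(Function('K')(0), Function('C')(Function('h')(Function('b')(-2)))) = Mul(Mul(Pow(Add(-9, 0), -1), Add(-5, 0)), 1) = Mul(Mul(Pow(-9, -1), -5), 1) = Mul(Mul(Rational(-1, 9), -5), 1) = Mul(Rational(5, 9), 1) = Rational(5, 9)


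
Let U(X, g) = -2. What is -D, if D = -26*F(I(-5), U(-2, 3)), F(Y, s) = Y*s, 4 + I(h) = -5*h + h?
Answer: -832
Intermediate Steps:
I(h) = -4 - 4*h (I(h) = -4 + (-5*h + h) = -4 - 4*h)
D = 832 (D = -26*(-4 - 4*(-5))*(-2) = -26*(-4 + 20)*(-2) = -416*(-2) = -26*(-32) = 832)
-D = -1*832 = -832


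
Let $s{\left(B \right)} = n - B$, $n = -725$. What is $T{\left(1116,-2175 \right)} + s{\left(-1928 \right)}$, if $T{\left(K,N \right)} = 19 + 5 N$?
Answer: $-9653$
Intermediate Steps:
$s{\left(B \right)} = -725 - B$
$T{\left(1116,-2175 \right)} + s{\left(-1928 \right)} = \left(19 + 5 \left(-2175\right)\right) - -1203 = \left(19 - 10875\right) + \left(-725 + 1928\right) = -10856 + 1203 = -9653$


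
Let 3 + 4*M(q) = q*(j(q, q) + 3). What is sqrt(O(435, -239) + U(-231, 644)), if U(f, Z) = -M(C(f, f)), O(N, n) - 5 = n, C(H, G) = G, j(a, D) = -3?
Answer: I*sqrt(933)/2 ≈ 15.273*I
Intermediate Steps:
O(N, n) = 5 + n
M(q) = -3/4 (M(q) = -3/4 + (q*(-3 + 3))/4 = -3/4 + (q*0)/4 = -3/4 + (1/4)*0 = -3/4 + 0 = -3/4)
U(f, Z) = 3/4 (U(f, Z) = -1*(-3/4) = 3/4)
sqrt(O(435, -239) + U(-231, 644)) = sqrt((5 - 239) + 3/4) = sqrt(-234 + 3/4) = sqrt(-933/4) = I*sqrt(933)/2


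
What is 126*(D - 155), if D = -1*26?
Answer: -22806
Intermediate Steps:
D = -26
126*(D - 155) = 126*(-26 - 155) = 126*(-181) = -22806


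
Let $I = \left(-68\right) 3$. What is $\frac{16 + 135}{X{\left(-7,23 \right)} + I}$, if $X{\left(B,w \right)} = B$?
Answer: $- \frac{151}{211} \approx -0.71564$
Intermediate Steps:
$I = -204$
$\frac{16 + 135}{X{\left(-7,23 \right)} + I} = \frac{16 + 135}{-7 - 204} = \frac{151}{-211} = 151 \left(- \frac{1}{211}\right) = - \frac{151}{211}$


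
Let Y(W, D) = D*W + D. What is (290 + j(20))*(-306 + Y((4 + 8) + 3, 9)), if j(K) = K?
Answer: -50220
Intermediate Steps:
Y(W, D) = D + D*W
(290 + j(20))*(-306 + Y((4 + 8) + 3, 9)) = (290 + 20)*(-306 + 9*(1 + ((4 + 8) + 3))) = 310*(-306 + 9*(1 + (12 + 3))) = 310*(-306 + 9*(1 + 15)) = 310*(-306 + 9*16) = 310*(-306 + 144) = 310*(-162) = -50220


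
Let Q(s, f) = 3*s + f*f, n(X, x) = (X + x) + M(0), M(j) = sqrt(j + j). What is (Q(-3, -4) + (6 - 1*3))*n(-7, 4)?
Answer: -30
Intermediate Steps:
M(j) = sqrt(2)*sqrt(j) (M(j) = sqrt(2*j) = sqrt(2)*sqrt(j))
n(X, x) = X + x (n(X, x) = (X + x) + sqrt(2)*sqrt(0) = (X + x) + sqrt(2)*0 = (X + x) + 0 = X + x)
Q(s, f) = f**2 + 3*s (Q(s, f) = 3*s + f**2 = f**2 + 3*s)
(Q(-3, -4) + (6 - 1*3))*n(-7, 4) = (((-4)**2 + 3*(-3)) + (6 - 1*3))*(-7 + 4) = ((16 - 9) + (6 - 3))*(-3) = (7 + 3)*(-3) = 10*(-3) = -30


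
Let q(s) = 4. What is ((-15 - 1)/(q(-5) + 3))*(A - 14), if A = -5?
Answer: 304/7 ≈ 43.429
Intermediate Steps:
((-15 - 1)/(q(-5) + 3))*(A - 14) = ((-15 - 1)/(4 + 3))*(-5 - 14) = -16/7*(-19) = 304/7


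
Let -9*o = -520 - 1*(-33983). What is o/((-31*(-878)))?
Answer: -33463/244962 ≈ -0.13660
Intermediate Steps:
o = -33463/9 (o = -(-520 - 1*(-33983))/9 = -(-520 + 33983)/9 = -1/9*33463 = -33463/9 ≈ -3718.1)
o/((-31*(-878))) = -33463/(9*((-31*(-878)))) = -33463/9/27218 = -33463/9*1/27218 = -33463/244962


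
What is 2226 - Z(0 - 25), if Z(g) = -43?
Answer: 2269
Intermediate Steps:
2226 - Z(0 - 25) = 2226 - 1*(-43) = 2226 + 43 = 2269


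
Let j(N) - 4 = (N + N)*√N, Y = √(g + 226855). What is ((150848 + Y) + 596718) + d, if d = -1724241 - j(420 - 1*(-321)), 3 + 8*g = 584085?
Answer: -976679 + √1199461/2 - 1482*√741 ≈ -1.0165e+6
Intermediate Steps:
g = 292041/4 (g = -3/8 + (⅛)*584085 = -3/8 + 584085/8 = 292041/4 ≈ 73010.)
Y = √1199461/2 (Y = √(292041/4 + 226855) = √(1199461/4) = √1199461/2 ≈ 547.60)
j(N) = 4 + 2*N^(3/2) (j(N) = 4 + (N + N)*√N = 4 + (2*N)*√N = 4 + 2*N^(3/2))
d = -1724245 - 1482*√741 (d = -1724241 - (4 + 2*(420 - 1*(-321))^(3/2)) = -1724241 - (4 + 2*(420 + 321)^(3/2)) = -1724241 - (4 + 2*741^(3/2)) = -1724241 - (4 + 2*(741*√741)) = -1724241 - (4 + 1482*√741) = -1724241 + (-4 - 1482*√741) = -1724245 - 1482*√741 ≈ -1.7646e+6)
((150848 + Y) + 596718) + d = ((150848 + √1199461/2) + 596718) + (-1724245 - 1482*√741) = (747566 + √1199461/2) + (-1724245 - 1482*√741) = -976679 + √1199461/2 - 1482*√741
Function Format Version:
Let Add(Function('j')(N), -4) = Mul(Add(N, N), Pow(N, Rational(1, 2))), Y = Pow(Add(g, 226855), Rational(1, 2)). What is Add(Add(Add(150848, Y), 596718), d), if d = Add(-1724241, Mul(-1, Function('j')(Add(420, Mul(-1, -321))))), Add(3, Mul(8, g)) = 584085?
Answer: Add(-976679, Mul(Rational(1, 2), Pow(1199461, Rational(1, 2))), Mul(-1482, Pow(741, Rational(1, 2)))) ≈ -1.0165e+6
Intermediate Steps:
g = Rational(292041, 4) (g = Add(Rational(-3, 8), Mul(Rational(1, 8), 584085)) = Add(Rational(-3, 8), Rational(584085, 8)) = Rational(292041, 4) ≈ 73010.)
Y = Mul(Rational(1, 2), Pow(1199461, Rational(1, 2))) (Y = Pow(Add(Rational(292041, 4), 226855), Rational(1, 2)) = Pow(Rational(1199461, 4), Rational(1, 2)) = Mul(Rational(1, 2), Pow(1199461, Rational(1, 2))) ≈ 547.60)
Function('j')(N) = Add(4, Mul(2, Pow(N, Rational(3, 2)))) (Function('j')(N) = Add(4, Mul(Add(N, N), Pow(N, Rational(1, 2)))) = Add(4, Mul(Mul(2, N), Pow(N, Rational(1, 2)))) = Add(4, Mul(2, Pow(N, Rational(3, 2)))))
d = Add(-1724245, Mul(-1482, Pow(741, Rational(1, 2)))) (d = Add(-1724241, Mul(-1, Add(4, Mul(2, Pow(Add(420, Mul(-1, -321)), Rational(3, 2)))))) = Add(-1724241, Mul(-1, Add(4, Mul(2, Pow(Add(420, 321), Rational(3, 2)))))) = Add(-1724241, Mul(-1, Add(4, Mul(2, Pow(741, Rational(3, 2)))))) = Add(-1724241, Mul(-1, Add(4, Mul(2, Mul(741, Pow(741, Rational(1, 2))))))) = Add(-1724241, Mul(-1, Add(4, Mul(1482, Pow(741, Rational(1, 2)))))) = Add(-1724241, Add(-4, Mul(-1482, Pow(741, Rational(1, 2))))) = Add(-1724245, Mul(-1482, Pow(741, Rational(1, 2)))) ≈ -1.7646e+6)
Add(Add(Add(150848, Y), 596718), d) = Add(Add(Add(150848, Mul(Rational(1, 2), Pow(1199461, Rational(1, 2)))), 596718), Add(-1724245, Mul(-1482, Pow(741, Rational(1, 2))))) = Add(Add(747566, Mul(Rational(1, 2), Pow(1199461, Rational(1, 2)))), Add(-1724245, Mul(-1482, Pow(741, Rational(1, 2))))) = Add(-976679, Mul(Rational(1, 2), Pow(1199461, Rational(1, 2))), Mul(-1482, Pow(741, Rational(1, 2))))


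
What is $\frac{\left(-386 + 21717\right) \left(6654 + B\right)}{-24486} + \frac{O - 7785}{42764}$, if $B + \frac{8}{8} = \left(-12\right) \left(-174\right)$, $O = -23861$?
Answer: $- \frac{996788166125}{130889913} \approx -7615.5$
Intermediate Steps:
$B = 2087$ ($B = -1 - -2088 = -1 + 2088 = 2087$)
$\frac{\left(-386 + 21717\right) \left(6654 + B\right)}{-24486} + \frac{O - 7785}{42764} = \frac{\left(-386 + 21717\right) \left(6654 + 2087\right)}{-24486} + \frac{-23861 - 7785}{42764} = 21331 \cdot 8741 \left(- \frac{1}{24486}\right) - \frac{15823}{21382} = 186454271 \left(- \frac{1}{24486}\right) - \frac{15823}{21382} = - \frac{186454271}{24486} - \frac{15823}{21382} = - \frac{996788166125}{130889913}$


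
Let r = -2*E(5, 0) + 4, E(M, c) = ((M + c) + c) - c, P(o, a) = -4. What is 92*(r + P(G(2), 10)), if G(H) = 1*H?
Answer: -920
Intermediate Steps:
G(H) = H
E(M, c) = M + c (E(M, c) = (M + 2*c) - c = M + c)
r = -6 (r = -2*(5 + 0) + 4 = -2*5 + 4 = -10 + 4 = -6)
92*(r + P(G(2), 10)) = 92*(-6 - 4) = 92*(-10) = -920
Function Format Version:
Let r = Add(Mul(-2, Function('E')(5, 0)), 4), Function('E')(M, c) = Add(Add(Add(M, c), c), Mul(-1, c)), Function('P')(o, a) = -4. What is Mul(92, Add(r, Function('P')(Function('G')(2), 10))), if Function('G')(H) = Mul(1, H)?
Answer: -920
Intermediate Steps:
Function('G')(H) = H
Function('E')(M, c) = Add(M, c) (Function('E')(M, c) = Add(Add(M, Mul(2, c)), Mul(-1, c)) = Add(M, c))
r = -6 (r = Add(Mul(-2, Add(5, 0)), 4) = Add(Mul(-2, 5), 4) = Add(-10, 4) = -6)
Mul(92, Add(r, Function('P')(Function('G')(2), 10))) = Mul(92, Add(-6, -4)) = Mul(92, -10) = -920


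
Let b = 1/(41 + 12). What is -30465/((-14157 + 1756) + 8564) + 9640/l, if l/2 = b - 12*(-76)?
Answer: 817595575/61823023 ≈ 13.225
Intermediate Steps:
b = 1/53 ≈ 0.018868
l = 96674/53 (l = 2*(1/53 - 12*(-76)) = 2*(1/53 + 912) = 2*(48337/53) = 96674/53 ≈ 1824.0)
-30465/((-14157 + 1756) + 8564) + 9640/l = -30465/((-14157 + 1756) + 8564) + 9640/(96674/53) = -30465/(-12401 + 8564) + 9640*(53/96674) = -30465/(-3837) + 255460/48337 = -30465*(-1/3837) + 255460/48337 = 10155/1279 + 255460/48337 = 817595575/61823023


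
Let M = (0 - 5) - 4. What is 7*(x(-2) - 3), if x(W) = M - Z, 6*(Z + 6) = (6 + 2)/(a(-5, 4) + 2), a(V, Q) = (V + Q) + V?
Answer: -119/3 ≈ -39.667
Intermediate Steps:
M = -9 (M = -5 - 4 = -9)
a(V, Q) = Q + 2*V (a(V, Q) = (Q + V) + V = Q + 2*V)
Z = -19/3 (Z = -6 + ((6 + 2)/((4 + 2*(-5)) + 2))/6 = -6 + (8/((4 - 10) + 2))/6 = -6 + (8/(-6 + 2))/6 = -6 + (8/(-4))/6 = -6 + (8*(-¼))/6 = -6 + (⅙)*(-2) = -6 - ⅓ = -19/3 ≈ -6.3333)
x(W) = -8/3 (x(W) = -9 - 1*(-19/3) = -9 + 19/3 = -8/3)
7*(x(-2) - 3) = 7*(-8/3 - 3) = 7*(-17/3) = -119/3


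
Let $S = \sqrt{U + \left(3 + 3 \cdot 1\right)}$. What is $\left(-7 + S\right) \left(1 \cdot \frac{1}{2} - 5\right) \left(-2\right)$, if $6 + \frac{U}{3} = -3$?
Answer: $-63 + 9 i \sqrt{21} \approx -63.0 + 41.243 i$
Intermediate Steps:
$U = -27$ ($U = -18 + 3 \left(-3\right) = -18 - 9 = -27$)
$S = i \sqrt{21}$ ($S = \sqrt{-27 + \left(3 + 3 \cdot 1\right)} = \sqrt{-27 + \left(3 + 3\right)} = \sqrt{-27 + 6} = \sqrt{-21} = i \sqrt{21} \approx 4.5826 i$)
$\left(-7 + S\right) \left(1 \cdot \frac{1}{2} - 5\right) \left(-2\right) = \left(-7 + i \sqrt{21}\right) \left(1 \cdot \frac{1}{2} - 5\right) \left(-2\right) = \left(-7 + i \sqrt{21}\right) \left(\frac{1}{2} - 5\right) \left(-2\right) = \left(-7 + i \sqrt{21}\right) \left(\left(- \frac{9}{2}\right) \left(-2\right)\right) = \left(-7 + i \sqrt{21}\right) 9 = -63 + 9 i \sqrt{21}$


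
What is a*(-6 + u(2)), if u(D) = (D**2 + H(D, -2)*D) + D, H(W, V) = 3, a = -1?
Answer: -6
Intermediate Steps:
u(D) = D**2 + 4*D (u(D) = (D**2 + 3*D) + D = D**2 + 4*D)
a*(-6 + u(2)) = -(-6 + 2*(4 + 2)) = -(-6 + 2*6) = -(-6 + 12) = -1*6 = -6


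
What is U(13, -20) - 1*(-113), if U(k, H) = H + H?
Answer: 73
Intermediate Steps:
U(k, H) = 2*H
U(13, -20) - 1*(-113) = 2*(-20) - 1*(-113) = -40 + 113 = 73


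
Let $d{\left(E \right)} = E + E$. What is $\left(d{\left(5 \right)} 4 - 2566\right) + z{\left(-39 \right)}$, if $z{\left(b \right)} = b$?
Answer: $-2565$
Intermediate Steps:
$d{\left(E \right)} = 2 E$
$\left(d{\left(5 \right)} 4 - 2566\right) + z{\left(-39 \right)} = \left(2 \cdot 5 \cdot 4 - 2566\right) - 39 = \left(10 \cdot 4 - 2566\right) - 39 = \left(40 - 2566\right) - 39 = -2526 - 39 = -2565$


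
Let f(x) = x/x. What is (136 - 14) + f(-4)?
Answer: 123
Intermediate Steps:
f(x) = 1
(136 - 14) + f(-4) = (136 - 14) + 1 = 122 + 1 = 123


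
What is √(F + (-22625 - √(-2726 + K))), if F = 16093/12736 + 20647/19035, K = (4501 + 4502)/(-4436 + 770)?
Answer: √(-43344808100705781605 - 1567914472800*I*√4074359406)/43772040 ≈ 0.17364 - 150.41*I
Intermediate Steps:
K = -3001/1222 (K = 9003/(-3666) = 9003*(-1/3666) = -3001/1222 ≈ -2.4558)
F = 569290447/242429760 (F = 16093*(1/12736) + 20647*(1/19035) = 16093/12736 + 20647/19035 = 569290447/242429760 ≈ 2.3483)
√(F + (-22625 - √(-2726 + K))) = √(569290447/242429760 + (-22625 - √(-2726 - 3001/1222))) = √(569290447/242429760 + (-22625 - √(-3334173/1222))) = √(569290447/242429760 + (-22625 - I*√4074359406/1222)) = √(-5484404029553/242429760 - I*√4074359406/1222)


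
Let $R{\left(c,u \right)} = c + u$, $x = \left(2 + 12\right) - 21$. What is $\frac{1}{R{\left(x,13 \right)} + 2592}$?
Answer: $\frac{1}{2598} \approx 0.00038491$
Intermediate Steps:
$x = -7$ ($x = 14 - 21 = -7$)
$\frac{1}{R{\left(x,13 \right)} + 2592} = \frac{1}{\left(-7 + 13\right) + 2592} = \frac{1}{6 + 2592} = \frac{1}{2598}$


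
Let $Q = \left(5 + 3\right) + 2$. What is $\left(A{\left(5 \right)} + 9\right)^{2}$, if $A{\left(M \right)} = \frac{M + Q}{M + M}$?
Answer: $\frac{441}{4} \approx 110.25$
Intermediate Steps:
$Q = 10$ ($Q = 8 + 2 = 10$)
$A{\left(M \right)} = \frac{10 + M}{2 M}$ ($A{\left(M \right)} = \frac{M + 10}{M + M} = \frac{10 + M}{2 M}$)
$\left(A{\left(5 \right)} + 9\right)^{2} = \left(\frac{10 + 5}{2 \cdot 5} + 9\right)^{2} = \left(\frac{1}{2} \cdot \frac{1}{5} \cdot 15 + 9\right)^{2} = \left(\frac{3}{2} + 9\right)^{2} = \left(\frac{21}{2}\right)^{2} = \frac{441}{4}$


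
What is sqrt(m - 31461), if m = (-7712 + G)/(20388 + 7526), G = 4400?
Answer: I*sqrt(6128558240181)/13957 ≈ 177.37*I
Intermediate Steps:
m = -1656/13957 (m = (-7712 + 4400)/(20388 + 7526) = -3312/27914 = -3312*1/27914 = -1656/13957 ≈ -0.11865)
sqrt(m - 31461) = sqrt(-1656/13957 - 31461) = sqrt(-439102833/13957) = I*sqrt(6128558240181)/13957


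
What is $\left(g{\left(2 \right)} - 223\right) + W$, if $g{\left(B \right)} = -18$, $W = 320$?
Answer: $79$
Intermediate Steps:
$\left(g{\left(2 \right)} - 223\right) + W = \left(-18 - 223\right) + 320 = -241 + 320 = 79$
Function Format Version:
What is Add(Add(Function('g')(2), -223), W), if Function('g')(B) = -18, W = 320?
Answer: 79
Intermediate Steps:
Add(Add(Function('g')(2), -223), W) = Add(Add(-18, -223), 320) = Add(-241, 320) = 79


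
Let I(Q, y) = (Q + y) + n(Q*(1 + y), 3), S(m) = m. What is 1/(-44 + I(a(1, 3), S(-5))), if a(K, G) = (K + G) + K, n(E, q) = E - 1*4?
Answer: -1/68 ≈ -0.014706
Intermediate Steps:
n(E, q) = -4 + E (n(E, q) = E - 4 = -4 + E)
a(K, G) = G + 2*K (a(K, G) = (G + K) + K = G + 2*K)
I(Q, y) = -4 + Q + y + Q*(1 + y) (I(Q, y) = (Q + y) + (-4 + Q*(1 + y)) = -4 + Q + y + Q*(1 + y))
1/(-44 + I(a(1, 3), S(-5))) = 1/(-44 + (-4 + (3 + 2*1) - 5 + (3 + 2*1)*(1 - 5))) = 1/(-44 + (-4 + (3 + 2) - 5 + (3 + 2)*(-4))) = 1/(-44 + (-4 + 5 - 5 + 5*(-4))) = 1/(-44 + (-4 + 5 - 5 - 20)) = 1/(-44 - 24) = 1/(-68) = -1/68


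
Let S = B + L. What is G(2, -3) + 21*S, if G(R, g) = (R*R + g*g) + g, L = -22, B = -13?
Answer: -725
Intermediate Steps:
S = -35 (S = -13 - 22 = -35)
G(R, g) = g + R² + g² (G(R, g) = (R² + g²) + g = g + R² + g²)
G(2, -3) + 21*S = (-3 + 2² + (-3)²) + 21*(-35) = (-3 + 4 + 9) - 735 = 10 - 735 = -725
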